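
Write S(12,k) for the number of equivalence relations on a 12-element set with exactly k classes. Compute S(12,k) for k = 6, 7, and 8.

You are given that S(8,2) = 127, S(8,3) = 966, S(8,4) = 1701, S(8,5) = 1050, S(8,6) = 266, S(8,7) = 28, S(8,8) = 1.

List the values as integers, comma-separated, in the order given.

r9: T_9,3=3×966+127=3025; T_9,4=4×1701+966=7770; T_9,5=5×1050+1701=6951; T_9,6=6×266+1050=2646; T_9,7=7×28+266=462; T_9,8=8×1+28=36
r10: T_10,4=4×7770+3025=34105; T_10,5=5×6951+7770=42525; T_10,6=6×2646+6951=22827; T_10,7=7×462+2646=5880; T_10,8=8×36+462=750
r11: T_11,5=5×42525+34105=246730; T_11,6=6×22827+42525=179487; T_11,7=7×5880+22827=63987; T_11,8=8×750+5880=11880
r12: T_12,6=6×179487+246730=1323652; T_12,7=7×63987+179487=627396; T_12,8=8×11880+63987=159027
Read S(12,6) = 1323652, S(12,7) = 627396, S(12,8) = 159027.

1323652, 627396, 159027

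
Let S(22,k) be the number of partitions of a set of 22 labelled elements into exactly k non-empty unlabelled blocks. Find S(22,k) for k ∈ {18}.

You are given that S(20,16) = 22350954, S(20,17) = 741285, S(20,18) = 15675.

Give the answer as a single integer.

@21  (21,17):741285·17+22350954→34952799, (21,18):15675·18+741285→1023435
@22  (22,18):1023435·18+34952799→53374629
Read S(22,18) = 53374629.

53374629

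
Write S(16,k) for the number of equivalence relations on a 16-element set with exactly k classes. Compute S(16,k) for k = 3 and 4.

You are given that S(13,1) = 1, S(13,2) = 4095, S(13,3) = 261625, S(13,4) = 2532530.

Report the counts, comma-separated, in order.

7141686, 171798901

@14  (14,1):1·1+0→1, (14,2):4095·2+1→8191, (14,3):261625·3+4095→788970, (14,4):2532530·4+261625→10391745
@15  (15,2):8191·2+1→16383, (15,3):788970·3+8191→2375101, (15,4):10391745·4+788970→42355950
@16  (16,3):2375101·3+16383→7141686, (16,4):42355950·4+2375101→171798901
Read S(16,3) = 7141686, S(16,4) = 171798901.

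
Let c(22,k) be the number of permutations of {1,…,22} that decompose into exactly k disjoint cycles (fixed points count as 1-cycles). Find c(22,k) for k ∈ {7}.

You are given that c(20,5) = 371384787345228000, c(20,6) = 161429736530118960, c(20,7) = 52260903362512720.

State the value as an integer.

r21: T_21,6=20×161429736530118960+371384787345228000=3599979517947607200; T_21,7=20×52260903362512720+161429736530118960=1206647803780373360
r22: T_22,7=21×1206647803780373360+3599979517947607200=28939583397335447760
Read c(22,7) = 28939583397335447760.

28939583397335447760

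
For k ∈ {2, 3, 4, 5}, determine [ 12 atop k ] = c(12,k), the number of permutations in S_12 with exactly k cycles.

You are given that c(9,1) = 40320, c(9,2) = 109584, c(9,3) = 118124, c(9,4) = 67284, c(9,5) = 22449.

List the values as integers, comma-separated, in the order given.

row 10: T[10][1]=9·40320+0=362880  T[10][2]=9·109584+40320=1026576  T[10][3]=9·118124+109584=1172700  T[10][4]=9·67284+118124=723680  T[10][5]=9·22449+67284=269325
row 11: T[11][1]=10·362880+0=3628800  T[11][2]=10·1026576+362880=10628640  T[11][3]=10·1172700+1026576=12753576  T[11][4]=10·723680+1172700=8409500  T[11][5]=10·269325+723680=3416930
row 12: T[12][2]=11·10628640+3628800=120543840  T[12][3]=11·12753576+10628640=150917976  T[12][4]=11·8409500+12753576=105258076  T[12][5]=11·3416930+8409500=45995730
Read c(12,2) = 120543840, c(12,3) = 150917976, c(12,4) = 105258076, c(12,5) = 45995730.

120543840, 150917976, 105258076, 45995730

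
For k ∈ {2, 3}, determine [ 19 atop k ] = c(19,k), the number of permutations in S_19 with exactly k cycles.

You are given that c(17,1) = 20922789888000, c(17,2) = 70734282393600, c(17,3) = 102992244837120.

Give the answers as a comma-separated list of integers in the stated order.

22376988058521600, 34012249593822720

row 18: T[18][1]=17·20922789888000+0=355687428096000  T[18][2]=17·70734282393600+20922789888000=1223405590579200  T[18][3]=17·102992244837120+70734282393600=1821602444624640
row 19: T[19][2]=18·1223405590579200+355687428096000=22376988058521600  T[19][3]=18·1821602444624640+1223405590579200=34012249593822720
Read c(19,2) = 22376988058521600, c(19,3) = 34012249593822720.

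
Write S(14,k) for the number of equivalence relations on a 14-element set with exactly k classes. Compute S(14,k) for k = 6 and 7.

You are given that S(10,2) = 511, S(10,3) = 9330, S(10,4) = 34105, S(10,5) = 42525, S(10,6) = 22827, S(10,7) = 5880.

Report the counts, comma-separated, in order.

63436373, 49329280

i=11: T(11,3)=511+3·9330=28501 | T(11,4)=9330+4·34105=145750 | T(11,5)=34105+5·42525=246730 | T(11,6)=42525+6·22827=179487 | T(11,7)=22827+7·5880=63987
i=12: T(12,4)=28501+4·145750=611501 | T(12,5)=145750+5·246730=1379400 | T(12,6)=246730+6·179487=1323652 | T(12,7)=179487+7·63987=627396
i=13: T(13,5)=611501+5·1379400=7508501 | T(13,6)=1379400+6·1323652=9321312 | T(13,7)=1323652+7·627396=5715424
i=14: T(14,6)=7508501+6·9321312=63436373 | T(14,7)=9321312+7·5715424=49329280
Read S(14,6) = 63436373, S(14,7) = 49329280.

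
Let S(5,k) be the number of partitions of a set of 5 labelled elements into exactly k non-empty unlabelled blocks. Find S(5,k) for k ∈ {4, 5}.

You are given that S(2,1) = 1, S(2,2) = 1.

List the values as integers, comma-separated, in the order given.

[3] T[3,2]:2*1+1=3 · T[3,3]:3*0+1=1
[4] T[4,3]:3*1+3=6 · T[4,4]:4*0+1=1
[5] T[5,4]:4*1+6=10 · T[5,5]:5*0+1=1
Read S(5,4) = 10, S(5,5) = 1.

10, 1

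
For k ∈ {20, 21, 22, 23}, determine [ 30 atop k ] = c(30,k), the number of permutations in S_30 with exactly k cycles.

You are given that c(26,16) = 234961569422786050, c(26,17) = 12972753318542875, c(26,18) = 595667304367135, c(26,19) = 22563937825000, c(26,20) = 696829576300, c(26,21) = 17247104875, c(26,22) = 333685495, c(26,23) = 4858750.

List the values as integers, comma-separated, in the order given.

6634460278534540725, 248526574856284725, 7860403394108265, 207912996295875

@27  (27,17):12972753318542875·26+234961569422786050→572253155704900800, (27,18):595667304367135·26+12972753318542875→28460103232088385, (27,19):22563937825000·26+595667304367135→1182329687817135, (27,20):696829576300·26+22563937825000→40681506808800, (27,21):17247104875·26+696829576300→1145254303050, (27,22):333685495·26+17247104875→25922927745, (27,23):4858750·26+333685495→460012995
@28  (28,18):28460103232088385·27+572253155704900800→1340675942971287195, (28,19):1182329687817135·27+28460103232088385→60383004803151030, (28,20):40681506808800·27+1182329687817135→2280730371654735, (28,21):1145254303050·27+40681506808800→71603372991150, (28,22):25922927745·27+1145254303050→1845173352165, (28,23):460012995·27+25922927745→38343278610
@29  (29,19):60383004803151030·28+1340675942971287195→3031400077459516035, (29,20):2280730371654735·28+60383004803151030→124243455209483610, (29,21):71603372991150·28+2280730371654735→4285624815406935, (29,22):1845173352165·28+71603372991150→123268226851770, (29,23):38343278610·28+1845173352165→2918785153245
@30  (30,20):124243455209483610·29+3031400077459516035→6634460278534540725, (30,21):4285624815406935·29+124243455209483610→248526574856284725, (30,22):123268226851770·29+4285624815406935→7860403394108265, (30,23):2918785153245·29+123268226851770→207912996295875
Read c(30,20) = 6634460278534540725, c(30,21) = 248526574856284725, c(30,22) = 7860403394108265, c(30,23) = 207912996295875.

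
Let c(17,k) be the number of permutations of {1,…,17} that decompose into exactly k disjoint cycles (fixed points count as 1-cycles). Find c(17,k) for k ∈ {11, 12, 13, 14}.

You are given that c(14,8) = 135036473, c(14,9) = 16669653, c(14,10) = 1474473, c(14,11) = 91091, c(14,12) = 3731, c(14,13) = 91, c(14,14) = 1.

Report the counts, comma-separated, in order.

[15] T[15,9]:14*16669653+135036473=368411615 · T[15,10]:14*1474473+16669653=37312275 · T[15,11]:14*91091+1474473=2749747 · T[15,12]:14*3731+91091=143325 · T[15,13]:14*91+3731=5005 · T[15,14]:14*1+91=105
[16] T[16,10]:15*37312275+368411615=928095740 · T[16,11]:15*2749747+37312275=78558480 · T[16,12]:15*143325+2749747=4899622 · T[16,13]:15*5005+143325=218400 · T[16,14]:15*105+5005=6580
[17] T[17,11]:16*78558480+928095740=2185031420 · T[17,12]:16*4899622+78558480=156952432 · T[17,13]:16*218400+4899622=8394022 · T[17,14]:16*6580+218400=323680
Read c(17,11) = 2185031420, c(17,12) = 156952432, c(17,13) = 8394022, c(17,14) = 323680.

2185031420, 156952432, 8394022, 323680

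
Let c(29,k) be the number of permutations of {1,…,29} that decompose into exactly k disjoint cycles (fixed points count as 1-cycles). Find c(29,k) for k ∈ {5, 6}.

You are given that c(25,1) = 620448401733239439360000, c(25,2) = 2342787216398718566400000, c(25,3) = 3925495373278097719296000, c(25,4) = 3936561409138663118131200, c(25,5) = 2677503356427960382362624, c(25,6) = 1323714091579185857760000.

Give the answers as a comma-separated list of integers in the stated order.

1625014498326371300452283596800, 866422974395414742142363398144

row 26: T[26][2]=25·2342787216398718566400000+620448401733239439360000=59190128811701203599360000  T[26][3]=25·3925495373278097719296000+2342787216398718566400000=100480171548351161548800000  T[26][4]=25·3936561409138663118131200+3925495373278097719296000=102339530601744675672576000  T[26][5]=25·2677503356427960382362624+3936561409138663118131200=70874145319837672677196800  T[26][6]=25·1323714091579185857760000+2677503356427960382362624=35770355645907606826362624
row 27: T[27][3]=26·100480171548351161548800000+59190128811701203599360000=2671674589068831403868160000  T[27][4]=26·102339530601744675672576000+100480171548351161548800000=2761307967193712729035776000  T[27][5]=26·70874145319837672677196800+102339530601744675672576000=1945067308917524165279692800  T[27][6]=26·35770355645907606826362624+70874145319837672677196800=1000903392113435450162625024
row 28: T[28][4]=27·2761307967193712729035776000+2671674589068831403868160000=77226989703299075087834112000  T[28][5]=27·1945067308917524165279692800+2761307967193712729035776000=55278125307966865191587481600  T[28][6]=27·1000903392113435450162625024+1945067308917524165279692800=28969458895980281319670568448
row 29: T[29][5]=28·55278125307966865191587481600+77226989703299075087834112000=1625014498326371300452283596800  T[29][6]=28·28969458895980281319670568448+55278125307966865191587481600=866422974395414742142363398144
Read c(29,5) = 1625014498326371300452283596800, c(29,6) = 866422974395414742142363398144.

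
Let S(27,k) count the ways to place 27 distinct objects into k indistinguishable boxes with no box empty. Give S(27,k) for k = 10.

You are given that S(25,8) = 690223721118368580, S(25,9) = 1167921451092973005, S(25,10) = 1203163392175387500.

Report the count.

143197070509423605675

@26  (26,9):1167921451092973005·9+690223721118368580→11201516780955125625, (26,10):1203163392175387500·10+1167921451092973005→13199555372846848005
@27  (27,10):13199555372846848005·10+11201516780955125625→143197070509423605675
Read S(27,10) = 143197070509423605675.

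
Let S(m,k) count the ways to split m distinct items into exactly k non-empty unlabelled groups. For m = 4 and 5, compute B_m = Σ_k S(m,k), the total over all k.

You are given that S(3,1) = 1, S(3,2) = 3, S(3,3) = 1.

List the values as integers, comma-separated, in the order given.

15, 52

[4] T[4,1]:1*1+0=1 · T[4,2]:2*3+1=7 · T[4,3]:3*1+3=6 · T[4,4]:4*0+1=1
[5] T[5,1]:1*1+0=1 · T[5,2]:2*7+1=15 · T[5,3]:3*6+7=25 · T[5,4]:4*1+6=10 · T[5,5]:5*0+1=1
B_4 = ΣS(4,k) = 1+7+6+1 = 15
B_5 = ΣS(5,k) = 1+15+25+10+1 = 52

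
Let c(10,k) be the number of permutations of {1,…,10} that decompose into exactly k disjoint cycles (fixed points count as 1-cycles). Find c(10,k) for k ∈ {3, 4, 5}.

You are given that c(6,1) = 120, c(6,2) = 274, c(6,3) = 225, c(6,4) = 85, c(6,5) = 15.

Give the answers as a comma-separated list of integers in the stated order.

1172700, 723680, 269325

@7  (7,1):120·6+0→720, (7,2):274·6+120→1764, (7,3):225·6+274→1624, (7,4):85·6+225→735, (7,5):15·6+85→175
@8  (8,1):720·7+0→5040, (8,2):1764·7+720→13068, (8,3):1624·7+1764→13132, (8,4):735·7+1624→6769, (8,5):175·7+735→1960
@9  (9,2):13068·8+5040→109584, (9,3):13132·8+13068→118124, (9,4):6769·8+13132→67284, (9,5):1960·8+6769→22449
@10  (10,3):118124·9+109584→1172700, (10,4):67284·9+118124→723680, (10,5):22449·9+67284→269325
Read c(10,3) = 1172700, c(10,4) = 723680, c(10,5) = 269325.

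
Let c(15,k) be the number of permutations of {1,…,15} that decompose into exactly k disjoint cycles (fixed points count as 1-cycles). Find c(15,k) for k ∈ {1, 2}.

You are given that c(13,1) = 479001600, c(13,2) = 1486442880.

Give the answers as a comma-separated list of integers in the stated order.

r14: T_14,1=13×479001600+0=6227020800; T_14,2=13×1486442880+479001600=19802759040
r15: T_15,1=14×6227020800+0=87178291200; T_15,2=14×19802759040+6227020800=283465647360
Read c(15,1) = 87178291200, c(15,2) = 283465647360.

87178291200, 283465647360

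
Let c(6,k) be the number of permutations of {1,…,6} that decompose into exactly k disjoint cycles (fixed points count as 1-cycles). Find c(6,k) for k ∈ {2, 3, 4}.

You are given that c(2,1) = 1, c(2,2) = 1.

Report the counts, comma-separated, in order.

274, 225, 85

i=3: T(3,1)=0+2·1=2 | T(3,2)=1+2·1=3 | T(3,3)=1+2·0=1
i=4: T(4,1)=0+3·2=6 | T(4,2)=2+3·3=11 | T(4,3)=3+3·1=6 | T(4,4)=1+3·0=1
i=5: T(5,1)=0+4·6=24 | T(5,2)=6+4·11=50 | T(5,3)=11+4·6=35 | T(5,4)=6+4·1=10
i=6: T(6,2)=24+5·50=274 | T(6,3)=50+5·35=225 | T(6,4)=35+5·10=85
Read c(6,2) = 274, c(6,3) = 225, c(6,4) = 85.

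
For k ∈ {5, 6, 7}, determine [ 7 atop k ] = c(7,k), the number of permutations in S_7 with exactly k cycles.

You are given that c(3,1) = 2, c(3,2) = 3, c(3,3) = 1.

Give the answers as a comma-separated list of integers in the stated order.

i=4: T(4,2)=2+3·3=11 | T(4,3)=3+3·1=6 | T(4,4)=1+3·0=1
i=5: T(5,3)=11+4·6=35 | T(5,4)=6+4·1=10 | T(5,5)=1+4·0=1
i=6: T(6,4)=35+5·10=85 | T(6,5)=10+5·1=15 | T(6,6)=1+5·0=1
i=7: T(7,5)=85+6·15=175 | T(7,6)=15+6·1=21 | T(7,7)=1+6·0=1
Read c(7,5) = 175, c(7,6) = 21, c(7,7) = 1.

175, 21, 1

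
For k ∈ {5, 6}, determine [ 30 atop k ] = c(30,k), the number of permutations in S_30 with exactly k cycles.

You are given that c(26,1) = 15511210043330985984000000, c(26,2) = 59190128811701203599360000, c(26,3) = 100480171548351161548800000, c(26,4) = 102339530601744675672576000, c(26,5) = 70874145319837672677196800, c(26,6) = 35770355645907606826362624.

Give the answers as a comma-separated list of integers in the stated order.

49361465831621147825759587123200, 26751280755793398822580822142976

i=27: T(27,2)=15511210043330985984000000+26·59190128811701203599360000=1554454559147562279567360000 | T(27,3)=59190128811701203599360000+26·100480171548351161548800000=2671674589068831403868160000 | T(27,4)=100480171548351161548800000+26·102339530601744675672576000=2761307967193712729035776000 | T(27,5)=102339530601744675672576000+26·70874145319837672677196800=1945067308917524165279692800 | T(27,6)=70874145319837672677196800+26·35770355645907606826362624=1000903392113435450162625024
i=28: T(28,3)=1554454559147562279567360000+27·2671674589068831403868160000=73689668464006010184007680000 | T(28,4)=2671674589068831403868160000+27·2761307967193712729035776000=77226989703299075087834112000 | T(28,5)=2761307967193712729035776000+27·1945067308917524165279692800=55278125307966865191587481600 | T(28,6)=1945067308917524165279692800+27·1000903392113435450162625024=28969458895980281319670568448
i=29: T(29,4)=73689668464006010184007680000+28·77226989703299075087834112000=2236045380156380112643362816000 | T(29,5)=77226989703299075087834112000+28·55278125307966865191587481600=1625014498326371300452283596800 | T(29,6)=55278125307966865191587481600+28·28969458895980281319670568448=866422974395414742142363398144
i=30: T(30,5)=2236045380156380112643362816000+29·1625014498326371300452283596800=49361465831621147825759587123200 | T(30,6)=1625014498326371300452283596800+29·866422974395414742142363398144=26751280755793398822580822142976
Read c(30,5) = 49361465831621147825759587123200, c(30,6) = 26751280755793398822580822142976.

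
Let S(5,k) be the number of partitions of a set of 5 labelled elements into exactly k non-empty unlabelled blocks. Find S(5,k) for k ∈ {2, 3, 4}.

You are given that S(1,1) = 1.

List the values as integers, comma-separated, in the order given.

15, 25, 10

[2] T[2,1]:1*1+0=1 · T[2,2]:2*0+1=1
[3] T[3,1]:1*1+0=1 · T[3,2]:2*1+1=3 · T[3,3]:3*0+1=1
[4] T[4,1]:1*1+0=1 · T[4,2]:2*3+1=7 · T[4,3]:3*1+3=6 · T[4,4]:4*0+1=1
[5] T[5,2]:2*7+1=15 · T[5,3]:3*6+7=25 · T[5,4]:4*1+6=10
Read S(5,2) = 15, S(5,3) = 25, S(5,4) = 10.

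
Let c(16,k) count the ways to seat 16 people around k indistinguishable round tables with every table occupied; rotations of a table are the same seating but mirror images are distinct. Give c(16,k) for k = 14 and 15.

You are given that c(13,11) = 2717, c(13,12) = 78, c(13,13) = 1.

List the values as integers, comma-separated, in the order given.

6580, 120

[14] T[14,12]:13*78+2717=3731 · T[14,13]:13*1+78=91 · T[14,14]:13*0+1=1
[15] T[15,13]:14*91+3731=5005 · T[15,14]:14*1+91=105 · T[15,15]:14*0+1=1
[16] T[16,14]:15*105+5005=6580 · T[16,15]:15*1+105=120
Read c(16,14) = 6580, c(16,15) = 120.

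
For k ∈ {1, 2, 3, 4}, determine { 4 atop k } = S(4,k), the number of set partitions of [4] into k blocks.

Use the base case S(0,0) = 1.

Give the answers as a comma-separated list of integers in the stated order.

@1  (1,1):0·1+1→1
@2  (2,1):1·1+0→1, (2,2):0·2+1→1
@3  (3,1):1·1+0→1, (3,2):1·2+1→3, (3,3):0·3+1→1
@4  (4,1):1·1+0→1, (4,2):3·2+1→7, (4,3):1·3+3→6, (4,4):0·4+1→1
Read S(4,1) = 1, S(4,2) = 7, S(4,3) = 6, S(4,4) = 1.

1, 7, 6, 1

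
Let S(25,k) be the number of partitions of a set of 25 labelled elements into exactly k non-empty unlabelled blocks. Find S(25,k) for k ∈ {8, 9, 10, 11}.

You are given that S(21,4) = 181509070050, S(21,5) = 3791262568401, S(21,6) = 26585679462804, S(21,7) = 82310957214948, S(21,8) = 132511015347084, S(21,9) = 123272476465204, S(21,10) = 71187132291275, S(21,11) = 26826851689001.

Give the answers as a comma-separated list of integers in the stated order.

690223721118368580, 1167921451092973005, 1203163392175387500, 802355904438462660

r22: T_22,5=5×3791262568401+181509070050=19137821912055; T_22,6=6×26585679462804+3791262568401=163305339345225; T_22,7=7×82310957214948+26585679462804=602762379967440; T_22,8=8×132511015347084+82310957214948=1142399079991620; T_22,9=9×123272476465204+132511015347084=1241963303533920; T_22,10=10×71187132291275+123272476465204=835143799377954; T_22,11=11×26826851689001+71187132291275=366282500870286
r23: T_23,6=6×163305339345225+19137821912055=998969857983405; T_23,7=7×602762379967440+163305339345225=4382641999117305; T_23,8=8×1142399079991620+602762379967440=9741955019900400; T_23,9=9×1241963303533920+1142399079991620=12320068811796900; T_23,10=10×835143799377954+1241963303533920=9593401297313460; T_23,11=11×366282500870286+835143799377954=4864251308951100
r24: T_24,7=7×4382641999117305+998969857983405=31677463851804540; T_24,8=8×9741955019900400+4382641999117305=82318282158320505; T_24,9=9×12320068811796900+9741955019900400=120622574326072500; T_24,10=10×9593401297313460+12320068811796900=108254081784931500; T_24,11=11×4864251308951100+9593401297313460=63100165695775560
r25: T_25,8=8×82318282158320505+31677463851804540=690223721118368580; T_25,9=9×120622574326072500+82318282158320505=1167921451092973005; T_25,10=10×108254081784931500+120622574326072500=1203163392175387500; T_25,11=11×63100165695775560+108254081784931500=802355904438462660
Read S(25,8) = 690223721118368580, S(25,9) = 1167921451092973005, S(25,10) = 1203163392175387500, S(25,11) = 802355904438462660.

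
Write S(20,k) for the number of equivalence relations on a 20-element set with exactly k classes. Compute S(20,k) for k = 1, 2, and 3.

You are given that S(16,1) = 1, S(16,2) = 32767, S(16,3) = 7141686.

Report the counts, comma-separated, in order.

row 17: T[17][1]=1·1+0=1  T[17][2]=2·32767+1=65535  T[17][3]=3·7141686+32767=21457825
row 18: T[18][1]=1·1+0=1  T[18][2]=2·65535+1=131071  T[18][3]=3·21457825+65535=64439010
row 19: T[19][1]=1·1+0=1  T[19][2]=2·131071+1=262143  T[19][3]=3·64439010+131071=193448101
row 20: T[20][1]=1·1+0=1  T[20][2]=2·262143+1=524287  T[20][3]=3·193448101+262143=580606446
Read S(20,1) = 1, S(20,2) = 524287, S(20,3) = 580606446.

1, 524287, 580606446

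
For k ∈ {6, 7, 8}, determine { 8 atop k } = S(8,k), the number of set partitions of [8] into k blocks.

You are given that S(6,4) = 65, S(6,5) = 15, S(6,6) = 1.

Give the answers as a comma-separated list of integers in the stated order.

@7  (7,5):15·5+65→140, (7,6):1·6+15→21, (7,7):0·7+1→1
@8  (8,6):21·6+140→266, (8,7):1·7+21→28, (8,8):0·8+1→1
Read S(8,6) = 266, S(8,7) = 28, S(8,8) = 1.

266, 28, 1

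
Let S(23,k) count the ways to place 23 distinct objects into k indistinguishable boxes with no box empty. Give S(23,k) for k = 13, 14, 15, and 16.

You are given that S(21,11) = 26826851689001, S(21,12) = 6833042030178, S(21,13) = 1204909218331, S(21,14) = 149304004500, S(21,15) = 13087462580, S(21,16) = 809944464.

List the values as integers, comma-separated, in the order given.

401282560341390, 68629175807115, 8479404429331, 762361127264

[22] T[22,12]:12*6833042030178+26826851689001=108823356051137 · T[22,13]:13*1204909218331+6833042030178=22496861868481 · T[22,14]:14*149304004500+1204909218331=3295165281331 · T[22,15]:15*13087462580+149304004500=345615943200 · T[22,16]:16*809944464+13087462580=26046574004
[23] T[23,13]:13*22496861868481+108823356051137=401282560341390 · T[23,14]:14*3295165281331+22496861868481=68629175807115 · T[23,15]:15*345615943200+3295165281331=8479404429331 · T[23,16]:16*26046574004+345615943200=762361127264
Read S(23,13) = 401282560341390, S(23,14) = 68629175807115, S(23,15) = 8479404429331, S(23,16) = 762361127264.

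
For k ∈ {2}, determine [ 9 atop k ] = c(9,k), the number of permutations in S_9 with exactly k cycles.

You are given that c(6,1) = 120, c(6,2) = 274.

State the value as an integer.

109584

i=7: T(7,1)=0+6·120=720 | T(7,2)=120+6·274=1764
i=8: T(8,1)=0+7·720=5040 | T(8,2)=720+7·1764=13068
i=9: T(9,2)=5040+8·13068=109584
Read c(9,2) = 109584.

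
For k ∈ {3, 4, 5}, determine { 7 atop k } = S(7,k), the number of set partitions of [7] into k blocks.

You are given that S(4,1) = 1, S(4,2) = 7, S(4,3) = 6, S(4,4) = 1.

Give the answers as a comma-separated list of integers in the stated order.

301, 350, 140

r5: T_5,1=1×1+0=1; T_5,2=2×7+1=15; T_5,3=3×6+7=25; T_5,4=4×1+6=10; T_5,5=5×0+1=1
r6: T_6,2=2×15+1=31; T_6,3=3×25+15=90; T_6,4=4×10+25=65; T_6,5=5×1+10=15
r7: T_7,3=3×90+31=301; T_7,4=4×65+90=350; T_7,5=5×15+65=140
Read S(7,3) = 301, S(7,4) = 350, S(7,5) = 140.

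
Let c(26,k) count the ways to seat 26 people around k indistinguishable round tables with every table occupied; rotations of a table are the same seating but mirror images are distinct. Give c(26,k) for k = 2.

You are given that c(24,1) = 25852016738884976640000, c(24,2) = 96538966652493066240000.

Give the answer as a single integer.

i=25: T(25,1)=0+24·25852016738884976640000=620448401733239439360000 | T(25,2)=25852016738884976640000+24·96538966652493066240000=2342787216398718566400000
i=26: T(26,2)=620448401733239439360000+25·2342787216398718566400000=59190128811701203599360000
Read c(26,2) = 59190128811701203599360000.

59190128811701203599360000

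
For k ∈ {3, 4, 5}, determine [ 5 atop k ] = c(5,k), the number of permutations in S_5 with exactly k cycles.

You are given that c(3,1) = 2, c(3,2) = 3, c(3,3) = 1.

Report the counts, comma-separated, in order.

35, 10, 1

@4  (4,2):3·3+2→11, (4,3):1·3+3→6, (4,4):0·3+1→1
@5  (5,3):6·4+11→35, (5,4):1·4+6→10, (5,5):0·4+1→1
Read c(5,3) = 35, c(5,4) = 10, c(5,5) = 1.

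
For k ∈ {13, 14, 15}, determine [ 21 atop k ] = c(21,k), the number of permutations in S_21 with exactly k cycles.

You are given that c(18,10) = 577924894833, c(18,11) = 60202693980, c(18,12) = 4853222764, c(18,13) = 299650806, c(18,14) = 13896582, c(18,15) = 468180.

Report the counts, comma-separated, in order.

11310276995381, 756111184500, 40171771630

r19: T_19,11=18×60202693980+577924894833=1661573386473; T_19,12=18×4853222764+60202693980=147560703732; T_19,13=18×299650806+4853222764=10246937272; T_19,14=18×13896582+299650806=549789282; T_19,15=18×468180+13896582=22323822
r20: T_20,12=19×147560703732+1661573386473=4465226757381; T_20,13=19×10246937272+147560703732=342252511900; T_20,14=19×549789282+10246937272=20692933630; T_20,15=19×22323822+549789282=973941900
r21: T_21,13=20×342252511900+4465226757381=11310276995381; T_21,14=20×20692933630+342252511900=756111184500; T_21,15=20×973941900+20692933630=40171771630
Read c(21,13) = 11310276995381, c(21,14) = 756111184500, c(21,15) = 40171771630.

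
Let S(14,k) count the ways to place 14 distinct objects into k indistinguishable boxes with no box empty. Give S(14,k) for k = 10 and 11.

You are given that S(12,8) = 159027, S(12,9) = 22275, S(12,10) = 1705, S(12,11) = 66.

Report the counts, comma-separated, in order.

row 13: T[13][9]=9·22275+159027=359502  T[13][10]=10·1705+22275=39325  T[13][11]=11·66+1705=2431
row 14: T[14][10]=10·39325+359502=752752  T[14][11]=11·2431+39325=66066
Read S(14,10) = 752752, S(14,11) = 66066.

752752, 66066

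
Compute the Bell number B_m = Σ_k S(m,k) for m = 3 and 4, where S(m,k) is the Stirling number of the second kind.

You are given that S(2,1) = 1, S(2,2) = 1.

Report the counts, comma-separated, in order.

@3  (3,1):1·1+0→1, (3,2):1·2+1→3, (3,3):0·3+1→1
@4  (4,1):1·1+0→1, (4,2):3·2+1→7, (4,3):1·3+3→6, (4,4):0·4+1→1
B_3 = ΣS(3,k) = 1+3+1 = 5
B_4 = ΣS(4,k) = 1+7+6+1 = 15

5, 15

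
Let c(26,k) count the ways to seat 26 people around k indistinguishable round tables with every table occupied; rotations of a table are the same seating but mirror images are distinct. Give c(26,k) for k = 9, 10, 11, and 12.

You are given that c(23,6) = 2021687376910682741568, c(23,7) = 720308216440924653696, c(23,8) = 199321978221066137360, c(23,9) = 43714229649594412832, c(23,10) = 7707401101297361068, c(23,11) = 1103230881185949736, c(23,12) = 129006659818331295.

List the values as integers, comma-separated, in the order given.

1001369304512841374110000, 196928100451110820242880, 31882014375298512782500, 4284218746244111474800

[24] T[24,7]:23*720308216440924653696+2021687376910682741568=18588776355051949776576 · T[24,8]:23*199321978221066137360+720308216440924653696=5304713715525445812976 · T[24,9]:23*43714229649594412832+199321978221066137360=1204749260161737632496 · T[24,10]:23*7707401101297361068+43714229649594412832=220984454979433717396 · T[24,11]:23*1103230881185949736+7707401101297361068=33081711368574204996 · T[24,12]:23*129006659818331295+1103230881185949736=4070384057007569521
[25] T[25,8]:24*5304713715525445812976+18588776355051949776576=145901905527662649288000 · T[25,9]:24*1204749260161737632496+5304713715525445812976=34218695959407148992880 · T[25,10]:24*220984454979433717396+1204749260161737632496=6508376179668146850000 · T[25,11]:24*33081711368574204996+220984454979433717396=1014945527825214637300 · T[25,12]:24*4070384057007569521+33081711368574204996=130770928736755873500
[26] T[26,9]:25*34218695959407148992880+145901905527662649288000=1001369304512841374110000 · T[26,10]:25*6508376179668146850000+34218695959407148992880=196928100451110820242880 · T[26,11]:25*1014945527825214637300+6508376179668146850000=31882014375298512782500 · T[26,12]:25*130770928736755873500+1014945527825214637300=4284218746244111474800
Read c(26,9) = 1001369304512841374110000, c(26,10) = 196928100451110820242880, c(26,11) = 31882014375298512782500, c(26,12) = 4284218746244111474800.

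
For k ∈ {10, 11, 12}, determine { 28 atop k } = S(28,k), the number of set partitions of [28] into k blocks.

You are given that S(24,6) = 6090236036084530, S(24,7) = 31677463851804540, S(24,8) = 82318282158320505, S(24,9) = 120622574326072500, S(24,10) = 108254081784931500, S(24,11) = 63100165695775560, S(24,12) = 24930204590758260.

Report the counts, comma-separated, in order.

1538533978374777852325, 1501910658871554621690, 985397416171213883565

r25: T_25,7=7×31677463851804540+6090236036084530=227832482998716310; T_25,8=8×82318282158320505+31677463851804540=690223721118368580; T_25,9=9×120622574326072500+82318282158320505=1167921451092973005; T_25,10=10×108254081784931500+120622574326072500=1203163392175387500; T_25,11=11×63100165695775560+108254081784931500=802355904438462660; T_25,12=12×24930204590758260+63100165695775560=362262620784874680
r26: T_26,8=8×690223721118368580+227832482998716310=5749622251945664950; T_26,9=9×1167921451092973005+690223721118368580=11201516780955125625; T_26,10=10×1203163392175387500+1167921451092973005=13199555372846848005; T_26,11=11×802355904438462660+1203163392175387500=10029078340998476760; T_26,12=12×362262620784874680+802355904438462660=5149507353856958820
r27: T_27,9=9×11201516780955125625+5749622251945664950=106563273280541795575; T_27,10=10×13199555372846848005+11201516780955125625=143197070509423605675; T_27,11=11×10029078340998476760+13199555372846848005=123519417123830092365; T_27,12=12×5149507353856958820+10029078340998476760=71823166587281982600
r28: T_28,10=10×143197070509423605675+106563273280541795575=1538533978374777852325; T_28,11=11×123519417123830092365+143197070509423605675=1501910658871554621690; T_28,12=12×71823166587281982600+123519417123830092365=985397416171213883565
Read S(28,10) = 1538533978374777852325, S(28,11) = 1501910658871554621690, S(28,12) = 985397416171213883565.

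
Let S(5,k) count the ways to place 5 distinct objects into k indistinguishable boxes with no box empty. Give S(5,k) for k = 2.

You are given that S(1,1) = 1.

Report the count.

[2] T[2,1]:1*1+0=1 · T[2,2]:2*0+1=1
[3] T[3,1]:1*1+0=1 · T[3,2]:2*1+1=3
[4] T[4,1]:1*1+0=1 · T[4,2]:2*3+1=7
[5] T[5,2]:2*7+1=15
Read S(5,2) = 15.

15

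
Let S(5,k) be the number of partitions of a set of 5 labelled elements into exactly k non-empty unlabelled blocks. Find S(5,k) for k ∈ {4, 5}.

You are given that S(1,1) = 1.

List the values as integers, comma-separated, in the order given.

10, 1

[2] T[2,1]:1*1+0=1 · T[2,2]:2*0+1=1
[3] T[3,2]:2*1+1=3 · T[3,3]:3*0+1=1
[4] T[4,3]:3*1+3=6 · T[4,4]:4*0+1=1
[5] T[5,4]:4*1+6=10 · T[5,5]:5*0+1=1
Read S(5,4) = 10, S(5,5) = 1.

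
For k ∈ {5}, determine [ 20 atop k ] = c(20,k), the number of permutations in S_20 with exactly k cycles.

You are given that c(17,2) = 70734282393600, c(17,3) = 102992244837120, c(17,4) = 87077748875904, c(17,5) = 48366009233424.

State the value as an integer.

371384787345228000

[18] T[18,3]:17*102992244837120+70734282393600=1821602444624640 · T[18,4]:17*87077748875904+102992244837120=1583313975727488 · T[18,5]:17*48366009233424+87077748875904=909299905844112
[19] T[19,4]:18*1583313975727488+1821602444624640=30321254007719424 · T[19,5]:18*909299905844112+1583313975727488=17950712280921504
[20] T[20,5]:19*17950712280921504+30321254007719424=371384787345228000
Read c(20,5) = 371384787345228000.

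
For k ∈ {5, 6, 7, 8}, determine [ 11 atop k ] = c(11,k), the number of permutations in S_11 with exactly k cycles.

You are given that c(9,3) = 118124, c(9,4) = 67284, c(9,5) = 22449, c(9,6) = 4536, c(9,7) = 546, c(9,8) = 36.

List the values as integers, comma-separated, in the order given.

r10: T_10,4=9×67284+118124=723680; T_10,5=9×22449+67284=269325; T_10,6=9×4536+22449=63273; T_10,7=9×546+4536=9450; T_10,8=9×36+546=870
r11: T_11,5=10×269325+723680=3416930; T_11,6=10×63273+269325=902055; T_11,7=10×9450+63273=157773; T_11,8=10×870+9450=18150
Read c(11,5) = 3416930, c(11,6) = 902055, c(11,7) = 157773, c(11,8) = 18150.

3416930, 902055, 157773, 18150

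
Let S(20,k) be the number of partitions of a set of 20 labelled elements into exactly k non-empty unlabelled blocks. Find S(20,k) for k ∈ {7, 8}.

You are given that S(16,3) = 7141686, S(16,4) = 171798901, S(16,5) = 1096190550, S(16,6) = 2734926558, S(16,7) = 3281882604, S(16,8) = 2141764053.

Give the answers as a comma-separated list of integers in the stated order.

11143554045652, 15170932662679

i=17: T(17,4)=7141686+4·171798901=694337290 | T(17,5)=171798901+5·1096190550=5652751651 | T(17,6)=1096190550+6·2734926558=17505749898 | T(17,7)=2734926558+7·3281882604=25708104786 | T(17,8)=3281882604+8·2141764053=20415995028
i=18: T(18,5)=694337290+5·5652751651=28958095545 | T(18,6)=5652751651+6·17505749898=110687251039 | T(18,7)=17505749898+7·25708104786=197462483400 | T(18,8)=25708104786+8·20415995028=189036065010
i=19: T(19,6)=28958095545+6·110687251039=693081601779 | T(19,7)=110687251039+7·197462483400=1492924634839 | T(19,8)=197462483400+8·189036065010=1709751003480
i=20: T(20,7)=693081601779+7·1492924634839=11143554045652 | T(20,8)=1492924634839+8·1709751003480=15170932662679
Read S(20,7) = 11143554045652, S(20,8) = 15170932662679.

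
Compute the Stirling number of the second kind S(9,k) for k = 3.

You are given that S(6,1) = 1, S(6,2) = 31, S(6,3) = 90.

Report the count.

i=7: T(7,1)=0+1·1=1 | T(7,2)=1+2·31=63 | T(7,3)=31+3·90=301
i=8: T(8,2)=1+2·63=127 | T(8,3)=63+3·301=966
i=9: T(9,3)=127+3·966=3025
Read S(9,3) = 3025.

3025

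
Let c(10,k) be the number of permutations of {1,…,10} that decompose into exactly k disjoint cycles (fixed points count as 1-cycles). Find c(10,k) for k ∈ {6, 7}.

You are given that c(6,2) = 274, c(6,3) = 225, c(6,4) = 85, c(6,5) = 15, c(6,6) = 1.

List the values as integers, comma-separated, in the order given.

@7  (7,3):225·6+274→1624, (7,4):85·6+225→735, (7,5):15·6+85→175, (7,6):1·6+15→21, (7,7):0·6+1→1
@8  (8,4):735·7+1624→6769, (8,5):175·7+735→1960, (8,6):21·7+175→322, (8,7):1·7+21→28
@9  (9,5):1960·8+6769→22449, (9,6):322·8+1960→4536, (9,7):28·8+322→546
@10  (10,6):4536·9+22449→63273, (10,7):546·9+4536→9450
Read c(10,6) = 63273, c(10,7) = 9450.

63273, 9450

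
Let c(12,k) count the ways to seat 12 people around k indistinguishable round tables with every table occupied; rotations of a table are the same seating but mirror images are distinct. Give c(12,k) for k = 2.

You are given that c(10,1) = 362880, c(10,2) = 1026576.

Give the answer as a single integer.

i=11: T(11,1)=0+10·362880=3628800 | T(11,2)=362880+10·1026576=10628640
i=12: T(12,2)=3628800+11·10628640=120543840
Read c(12,2) = 120543840.

120543840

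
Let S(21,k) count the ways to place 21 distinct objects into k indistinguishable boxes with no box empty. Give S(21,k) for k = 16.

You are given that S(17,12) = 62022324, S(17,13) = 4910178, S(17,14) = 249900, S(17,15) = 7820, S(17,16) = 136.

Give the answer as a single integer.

809944464

i=18: T(18,13)=62022324+13·4910178=125854638 | T(18,14)=4910178+14·249900=8408778 | T(18,15)=249900+15·7820=367200 | T(18,16)=7820+16·136=9996
i=19: T(19,14)=125854638+14·8408778=243577530 | T(19,15)=8408778+15·367200=13916778 | T(19,16)=367200+16·9996=527136
i=20: T(20,15)=243577530+15·13916778=452329200 | T(20,16)=13916778+16·527136=22350954
i=21: T(21,16)=452329200+16·22350954=809944464
Read S(21,16) = 809944464.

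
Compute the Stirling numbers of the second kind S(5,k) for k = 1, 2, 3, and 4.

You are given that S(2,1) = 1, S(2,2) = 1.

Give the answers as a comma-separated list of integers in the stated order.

row 3: T[3][1]=1·1+0=1  T[3][2]=2·1+1=3  T[3][3]=3·0+1=1
row 4: T[4][1]=1·1+0=1  T[4][2]=2·3+1=7  T[4][3]=3·1+3=6  T[4][4]=4·0+1=1
row 5: T[5][1]=1·1+0=1  T[5][2]=2·7+1=15  T[5][3]=3·6+7=25  T[5][4]=4·1+6=10
Read S(5,1) = 1, S(5,2) = 15, S(5,3) = 25, S(5,4) = 10.

1, 15, 25, 10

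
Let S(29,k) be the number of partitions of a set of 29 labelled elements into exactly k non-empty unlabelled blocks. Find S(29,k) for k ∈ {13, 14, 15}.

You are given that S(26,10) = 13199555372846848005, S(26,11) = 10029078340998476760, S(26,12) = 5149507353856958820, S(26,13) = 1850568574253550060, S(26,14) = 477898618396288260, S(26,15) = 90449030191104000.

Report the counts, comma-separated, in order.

6855064482242755179765, 2534474684137526739000, 689692892575539953400

@27  (27,11):10029078340998476760·11+13199555372846848005→123519417123830092365, (27,12):5149507353856958820·12+10029078340998476760→71823166587281982600, (27,13):1850568574253550060·13+5149507353856958820→29206898819153109600, (27,14):477898618396288260·14+1850568574253550060→8541149231801585700, (27,15):90449030191104000·15+477898618396288260→1834634071262848260
@28  (28,12):71823166587281982600·12+123519417123830092365→985397416171213883565, (28,13):29206898819153109600·13+71823166587281982600→451512851236272407400, (28,14):8541149231801585700·14+29206898819153109600→148782988064375309400, (28,15):1834634071262848260·15+8541149231801585700→36060660300744309600
@29  (29,13):451512851236272407400·13+985397416171213883565→6855064482242755179765, (29,14):148782988064375309400·14+451512851236272407400→2534474684137526739000, (29,15):36060660300744309600·15+148782988064375309400→689692892575539953400
Read S(29,13) = 6855064482242755179765, S(29,14) = 2534474684137526739000, S(29,15) = 689692892575539953400.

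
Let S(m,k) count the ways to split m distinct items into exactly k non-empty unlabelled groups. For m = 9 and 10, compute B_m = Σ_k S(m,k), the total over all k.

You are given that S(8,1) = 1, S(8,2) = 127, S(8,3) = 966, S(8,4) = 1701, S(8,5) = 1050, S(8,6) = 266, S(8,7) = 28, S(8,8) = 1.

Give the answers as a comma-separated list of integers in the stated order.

i=9: T(9,1)=0+1·1=1 | T(9,2)=1+2·127=255 | T(9,3)=127+3·966=3025 | T(9,4)=966+4·1701=7770 | T(9,5)=1701+5·1050=6951 | T(9,6)=1050+6·266=2646 | T(9,7)=266+7·28=462 | T(9,8)=28+8·1=36 | T(9,9)=1+9·0=1
i=10: T(10,1)=0+1·1=1 | T(10,2)=1+2·255=511 | T(10,3)=255+3·3025=9330 | T(10,4)=3025+4·7770=34105 | T(10,5)=7770+5·6951=42525 | T(10,6)=6951+6·2646=22827 | T(10,7)=2646+7·462=5880 | T(10,8)=462+8·36=750 | T(10,9)=36+9·1=45 | T(10,10)=1+10·0=1
B_9 = ΣS(9,k) = 1+255+3025+7770+6951+2646+462+36+1 = 21147
B_10 = ΣS(10,k) = 1+511+9330+34105+42525+22827+5880+750+45+1 = 115975

21147, 115975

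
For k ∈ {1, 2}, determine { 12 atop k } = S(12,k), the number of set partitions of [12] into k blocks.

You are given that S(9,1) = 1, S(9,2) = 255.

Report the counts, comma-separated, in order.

1, 2047

@10  (10,1):1·1+0→1, (10,2):255·2+1→511
@11  (11,1):1·1+0→1, (11,2):511·2+1→1023
@12  (12,1):1·1+0→1, (12,2):1023·2+1→2047
Read S(12,1) = 1, S(12,2) = 2047.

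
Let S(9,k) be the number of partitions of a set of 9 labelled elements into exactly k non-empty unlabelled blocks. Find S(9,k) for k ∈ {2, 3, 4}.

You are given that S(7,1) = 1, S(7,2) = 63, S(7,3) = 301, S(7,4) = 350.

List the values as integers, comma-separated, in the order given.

[8] T[8,1]:1*1+0=1 · T[8,2]:2*63+1=127 · T[8,3]:3*301+63=966 · T[8,4]:4*350+301=1701
[9] T[9,2]:2*127+1=255 · T[9,3]:3*966+127=3025 · T[9,4]:4*1701+966=7770
Read S(9,2) = 255, S(9,3) = 3025, S(9,4) = 7770.

255, 3025, 7770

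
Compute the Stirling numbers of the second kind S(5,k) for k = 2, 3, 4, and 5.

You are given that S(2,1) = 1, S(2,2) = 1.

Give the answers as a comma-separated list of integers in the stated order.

15, 25, 10, 1

r3: T_3,1=1×1+0=1; T_3,2=2×1+1=3; T_3,3=3×0+1=1
r4: T_4,1=1×1+0=1; T_4,2=2×3+1=7; T_4,3=3×1+3=6; T_4,4=4×0+1=1
r5: T_5,2=2×7+1=15; T_5,3=3×6+7=25; T_5,4=4×1+6=10; T_5,5=5×0+1=1
Read S(5,2) = 15, S(5,3) = 25, S(5,4) = 10, S(5,5) = 1.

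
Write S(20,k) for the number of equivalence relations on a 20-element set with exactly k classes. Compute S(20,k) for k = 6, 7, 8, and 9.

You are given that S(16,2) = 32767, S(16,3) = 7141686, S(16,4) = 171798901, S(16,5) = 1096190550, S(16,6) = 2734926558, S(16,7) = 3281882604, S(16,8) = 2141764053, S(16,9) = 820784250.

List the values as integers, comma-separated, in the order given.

@17  (17,3):7141686·3+32767→21457825, (17,4):171798901·4+7141686→694337290, (17,5):1096190550·5+171798901→5652751651, (17,6):2734926558·6+1096190550→17505749898, (17,7):3281882604·7+2734926558→25708104786, (17,8):2141764053·8+3281882604→20415995028, (17,9):820784250·9+2141764053→9528822303
@18  (18,4):694337290·4+21457825→2798806985, (18,5):5652751651·5+694337290→28958095545, (18,6):17505749898·6+5652751651→110687251039, (18,7):25708104786·7+17505749898→197462483400, (18,8):20415995028·8+25708104786→189036065010, (18,9):9528822303·9+20415995028→106175395755
@19  (19,5):28958095545·5+2798806985→147589284710, (19,6):110687251039·6+28958095545→693081601779, (19,7):197462483400·7+110687251039→1492924634839, (19,8):189036065010·8+197462483400→1709751003480, (19,9):106175395755·9+189036065010→1144614626805
@20  (20,6):693081601779·6+147589284710→4306078895384, (20,7):1492924634839·7+693081601779→11143554045652, (20,8):1709751003480·8+1492924634839→15170932662679, (20,9):1144614626805·9+1709751003480→12011282644725
Read S(20,6) = 4306078895384, S(20,7) = 11143554045652, S(20,8) = 15170932662679, S(20,9) = 12011282644725.

4306078895384, 11143554045652, 15170932662679, 12011282644725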